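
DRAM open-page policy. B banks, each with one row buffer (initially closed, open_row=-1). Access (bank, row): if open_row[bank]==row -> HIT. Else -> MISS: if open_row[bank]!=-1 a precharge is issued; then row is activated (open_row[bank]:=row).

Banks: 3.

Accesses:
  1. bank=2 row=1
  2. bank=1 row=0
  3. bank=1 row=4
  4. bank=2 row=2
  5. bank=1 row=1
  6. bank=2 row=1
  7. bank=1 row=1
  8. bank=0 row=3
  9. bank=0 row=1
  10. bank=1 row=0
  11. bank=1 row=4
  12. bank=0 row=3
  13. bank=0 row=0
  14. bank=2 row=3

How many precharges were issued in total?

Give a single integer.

Acc 1: bank2 row1 -> MISS (open row1); precharges=0
Acc 2: bank1 row0 -> MISS (open row0); precharges=0
Acc 3: bank1 row4 -> MISS (open row4); precharges=1
Acc 4: bank2 row2 -> MISS (open row2); precharges=2
Acc 5: bank1 row1 -> MISS (open row1); precharges=3
Acc 6: bank2 row1 -> MISS (open row1); precharges=4
Acc 7: bank1 row1 -> HIT
Acc 8: bank0 row3 -> MISS (open row3); precharges=4
Acc 9: bank0 row1 -> MISS (open row1); precharges=5
Acc 10: bank1 row0 -> MISS (open row0); precharges=6
Acc 11: bank1 row4 -> MISS (open row4); precharges=7
Acc 12: bank0 row3 -> MISS (open row3); precharges=8
Acc 13: bank0 row0 -> MISS (open row0); precharges=9
Acc 14: bank2 row3 -> MISS (open row3); precharges=10

Answer: 10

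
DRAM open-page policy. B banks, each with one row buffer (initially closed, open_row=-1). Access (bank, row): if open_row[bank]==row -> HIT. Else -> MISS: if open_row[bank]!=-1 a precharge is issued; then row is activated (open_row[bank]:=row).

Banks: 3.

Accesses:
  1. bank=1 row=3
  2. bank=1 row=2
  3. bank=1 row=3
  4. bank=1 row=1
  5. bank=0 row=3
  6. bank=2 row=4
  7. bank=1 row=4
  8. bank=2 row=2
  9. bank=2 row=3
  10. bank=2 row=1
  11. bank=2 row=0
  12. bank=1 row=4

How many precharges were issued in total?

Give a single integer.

Acc 1: bank1 row3 -> MISS (open row3); precharges=0
Acc 2: bank1 row2 -> MISS (open row2); precharges=1
Acc 3: bank1 row3 -> MISS (open row3); precharges=2
Acc 4: bank1 row1 -> MISS (open row1); precharges=3
Acc 5: bank0 row3 -> MISS (open row3); precharges=3
Acc 6: bank2 row4 -> MISS (open row4); precharges=3
Acc 7: bank1 row4 -> MISS (open row4); precharges=4
Acc 8: bank2 row2 -> MISS (open row2); precharges=5
Acc 9: bank2 row3 -> MISS (open row3); precharges=6
Acc 10: bank2 row1 -> MISS (open row1); precharges=7
Acc 11: bank2 row0 -> MISS (open row0); precharges=8
Acc 12: bank1 row4 -> HIT

Answer: 8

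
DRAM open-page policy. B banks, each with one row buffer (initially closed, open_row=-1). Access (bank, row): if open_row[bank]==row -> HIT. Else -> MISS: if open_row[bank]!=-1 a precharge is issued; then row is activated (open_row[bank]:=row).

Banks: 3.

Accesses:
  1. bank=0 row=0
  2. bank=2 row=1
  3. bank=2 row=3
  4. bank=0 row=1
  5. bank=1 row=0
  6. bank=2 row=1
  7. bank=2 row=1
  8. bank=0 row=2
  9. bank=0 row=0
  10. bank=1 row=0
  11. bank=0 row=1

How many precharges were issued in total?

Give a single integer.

Answer: 6

Derivation:
Acc 1: bank0 row0 -> MISS (open row0); precharges=0
Acc 2: bank2 row1 -> MISS (open row1); precharges=0
Acc 3: bank2 row3 -> MISS (open row3); precharges=1
Acc 4: bank0 row1 -> MISS (open row1); precharges=2
Acc 5: bank1 row0 -> MISS (open row0); precharges=2
Acc 6: bank2 row1 -> MISS (open row1); precharges=3
Acc 7: bank2 row1 -> HIT
Acc 8: bank0 row2 -> MISS (open row2); precharges=4
Acc 9: bank0 row0 -> MISS (open row0); precharges=5
Acc 10: bank1 row0 -> HIT
Acc 11: bank0 row1 -> MISS (open row1); precharges=6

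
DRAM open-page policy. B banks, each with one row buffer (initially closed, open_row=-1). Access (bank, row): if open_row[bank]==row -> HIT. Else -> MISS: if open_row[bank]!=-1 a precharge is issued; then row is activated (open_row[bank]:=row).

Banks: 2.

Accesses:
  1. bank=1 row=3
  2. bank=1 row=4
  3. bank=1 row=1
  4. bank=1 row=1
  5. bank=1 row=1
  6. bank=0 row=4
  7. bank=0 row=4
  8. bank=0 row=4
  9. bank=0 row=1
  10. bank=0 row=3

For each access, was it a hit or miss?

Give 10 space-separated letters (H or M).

Answer: M M M H H M H H M M

Derivation:
Acc 1: bank1 row3 -> MISS (open row3); precharges=0
Acc 2: bank1 row4 -> MISS (open row4); precharges=1
Acc 3: bank1 row1 -> MISS (open row1); precharges=2
Acc 4: bank1 row1 -> HIT
Acc 5: bank1 row1 -> HIT
Acc 6: bank0 row4 -> MISS (open row4); precharges=2
Acc 7: bank0 row4 -> HIT
Acc 8: bank0 row4 -> HIT
Acc 9: bank0 row1 -> MISS (open row1); precharges=3
Acc 10: bank0 row3 -> MISS (open row3); precharges=4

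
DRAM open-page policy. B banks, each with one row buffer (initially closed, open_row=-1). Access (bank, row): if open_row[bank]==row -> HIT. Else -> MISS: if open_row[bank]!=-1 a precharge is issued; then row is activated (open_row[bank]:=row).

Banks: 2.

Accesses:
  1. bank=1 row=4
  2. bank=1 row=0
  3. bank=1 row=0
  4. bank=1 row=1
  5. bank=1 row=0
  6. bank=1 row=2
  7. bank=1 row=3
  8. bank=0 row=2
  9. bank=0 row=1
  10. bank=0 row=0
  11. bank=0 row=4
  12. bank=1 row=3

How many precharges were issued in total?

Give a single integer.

Answer: 8

Derivation:
Acc 1: bank1 row4 -> MISS (open row4); precharges=0
Acc 2: bank1 row0 -> MISS (open row0); precharges=1
Acc 3: bank1 row0 -> HIT
Acc 4: bank1 row1 -> MISS (open row1); precharges=2
Acc 5: bank1 row0 -> MISS (open row0); precharges=3
Acc 6: bank1 row2 -> MISS (open row2); precharges=4
Acc 7: bank1 row3 -> MISS (open row3); precharges=5
Acc 8: bank0 row2 -> MISS (open row2); precharges=5
Acc 9: bank0 row1 -> MISS (open row1); precharges=6
Acc 10: bank0 row0 -> MISS (open row0); precharges=7
Acc 11: bank0 row4 -> MISS (open row4); precharges=8
Acc 12: bank1 row3 -> HIT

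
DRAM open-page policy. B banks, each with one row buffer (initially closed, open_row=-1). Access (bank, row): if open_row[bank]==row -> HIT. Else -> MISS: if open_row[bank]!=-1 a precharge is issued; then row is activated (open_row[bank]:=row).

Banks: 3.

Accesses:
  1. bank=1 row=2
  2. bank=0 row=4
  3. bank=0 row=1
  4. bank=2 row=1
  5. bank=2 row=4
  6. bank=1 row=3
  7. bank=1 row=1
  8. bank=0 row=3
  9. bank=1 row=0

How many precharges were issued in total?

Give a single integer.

Acc 1: bank1 row2 -> MISS (open row2); precharges=0
Acc 2: bank0 row4 -> MISS (open row4); precharges=0
Acc 3: bank0 row1 -> MISS (open row1); precharges=1
Acc 4: bank2 row1 -> MISS (open row1); precharges=1
Acc 5: bank2 row4 -> MISS (open row4); precharges=2
Acc 6: bank1 row3 -> MISS (open row3); precharges=3
Acc 7: bank1 row1 -> MISS (open row1); precharges=4
Acc 8: bank0 row3 -> MISS (open row3); precharges=5
Acc 9: bank1 row0 -> MISS (open row0); precharges=6

Answer: 6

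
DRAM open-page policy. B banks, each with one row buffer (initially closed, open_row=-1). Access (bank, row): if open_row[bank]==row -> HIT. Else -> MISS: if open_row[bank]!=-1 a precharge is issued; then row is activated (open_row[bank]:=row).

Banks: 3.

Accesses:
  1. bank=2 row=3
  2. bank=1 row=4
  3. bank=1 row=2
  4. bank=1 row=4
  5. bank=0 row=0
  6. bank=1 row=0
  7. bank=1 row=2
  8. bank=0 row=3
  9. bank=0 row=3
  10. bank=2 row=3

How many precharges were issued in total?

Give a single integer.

Acc 1: bank2 row3 -> MISS (open row3); precharges=0
Acc 2: bank1 row4 -> MISS (open row4); precharges=0
Acc 3: bank1 row2 -> MISS (open row2); precharges=1
Acc 4: bank1 row4 -> MISS (open row4); precharges=2
Acc 5: bank0 row0 -> MISS (open row0); precharges=2
Acc 6: bank1 row0 -> MISS (open row0); precharges=3
Acc 7: bank1 row2 -> MISS (open row2); precharges=4
Acc 8: bank0 row3 -> MISS (open row3); precharges=5
Acc 9: bank0 row3 -> HIT
Acc 10: bank2 row3 -> HIT

Answer: 5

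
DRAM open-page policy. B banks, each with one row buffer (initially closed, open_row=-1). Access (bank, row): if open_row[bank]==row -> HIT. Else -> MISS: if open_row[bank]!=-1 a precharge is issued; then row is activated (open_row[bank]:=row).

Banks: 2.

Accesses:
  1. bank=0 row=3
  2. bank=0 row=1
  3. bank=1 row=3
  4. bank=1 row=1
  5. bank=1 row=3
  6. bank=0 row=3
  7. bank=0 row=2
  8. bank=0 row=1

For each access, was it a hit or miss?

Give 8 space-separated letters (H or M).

Answer: M M M M M M M M

Derivation:
Acc 1: bank0 row3 -> MISS (open row3); precharges=0
Acc 2: bank0 row1 -> MISS (open row1); precharges=1
Acc 3: bank1 row3 -> MISS (open row3); precharges=1
Acc 4: bank1 row1 -> MISS (open row1); precharges=2
Acc 5: bank1 row3 -> MISS (open row3); precharges=3
Acc 6: bank0 row3 -> MISS (open row3); precharges=4
Acc 7: bank0 row2 -> MISS (open row2); precharges=5
Acc 8: bank0 row1 -> MISS (open row1); precharges=6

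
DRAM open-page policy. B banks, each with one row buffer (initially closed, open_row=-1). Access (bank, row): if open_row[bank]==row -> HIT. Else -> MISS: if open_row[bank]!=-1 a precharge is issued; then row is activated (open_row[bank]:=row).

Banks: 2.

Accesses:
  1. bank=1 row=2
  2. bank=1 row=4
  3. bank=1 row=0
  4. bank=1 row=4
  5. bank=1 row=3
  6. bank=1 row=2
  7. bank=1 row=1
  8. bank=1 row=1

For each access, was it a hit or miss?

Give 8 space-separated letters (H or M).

Acc 1: bank1 row2 -> MISS (open row2); precharges=0
Acc 2: bank1 row4 -> MISS (open row4); precharges=1
Acc 3: bank1 row0 -> MISS (open row0); precharges=2
Acc 4: bank1 row4 -> MISS (open row4); precharges=3
Acc 5: bank1 row3 -> MISS (open row3); precharges=4
Acc 6: bank1 row2 -> MISS (open row2); precharges=5
Acc 7: bank1 row1 -> MISS (open row1); precharges=6
Acc 8: bank1 row1 -> HIT

Answer: M M M M M M M H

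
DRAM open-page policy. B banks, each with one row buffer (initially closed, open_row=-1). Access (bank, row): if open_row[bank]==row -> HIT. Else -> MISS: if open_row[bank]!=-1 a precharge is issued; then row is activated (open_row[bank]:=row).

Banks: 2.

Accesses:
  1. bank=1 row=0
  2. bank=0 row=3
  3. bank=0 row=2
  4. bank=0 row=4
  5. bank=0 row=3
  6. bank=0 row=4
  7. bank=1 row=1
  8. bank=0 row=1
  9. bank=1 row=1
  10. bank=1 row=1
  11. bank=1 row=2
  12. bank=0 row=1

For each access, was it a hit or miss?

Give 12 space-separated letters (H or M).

Acc 1: bank1 row0 -> MISS (open row0); precharges=0
Acc 2: bank0 row3 -> MISS (open row3); precharges=0
Acc 3: bank0 row2 -> MISS (open row2); precharges=1
Acc 4: bank0 row4 -> MISS (open row4); precharges=2
Acc 5: bank0 row3 -> MISS (open row3); precharges=3
Acc 6: bank0 row4 -> MISS (open row4); precharges=4
Acc 7: bank1 row1 -> MISS (open row1); precharges=5
Acc 8: bank0 row1 -> MISS (open row1); precharges=6
Acc 9: bank1 row1 -> HIT
Acc 10: bank1 row1 -> HIT
Acc 11: bank1 row2 -> MISS (open row2); precharges=7
Acc 12: bank0 row1 -> HIT

Answer: M M M M M M M M H H M H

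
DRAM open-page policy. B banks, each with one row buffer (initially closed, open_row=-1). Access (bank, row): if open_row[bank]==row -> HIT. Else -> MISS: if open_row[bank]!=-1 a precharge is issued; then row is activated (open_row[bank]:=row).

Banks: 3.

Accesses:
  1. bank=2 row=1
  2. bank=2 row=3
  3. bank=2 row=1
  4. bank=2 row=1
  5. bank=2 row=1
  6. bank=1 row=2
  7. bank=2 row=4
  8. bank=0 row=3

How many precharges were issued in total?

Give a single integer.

Answer: 3

Derivation:
Acc 1: bank2 row1 -> MISS (open row1); precharges=0
Acc 2: bank2 row3 -> MISS (open row3); precharges=1
Acc 3: bank2 row1 -> MISS (open row1); precharges=2
Acc 4: bank2 row1 -> HIT
Acc 5: bank2 row1 -> HIT
Acc 6: bank1 row2 -> MISS (open row2); precharges=2
Acc 7: bank2 row4 -> MISS (open row4); precharges=3
Acc 8: bank0 row3 -> MISS (open row3); precharges=3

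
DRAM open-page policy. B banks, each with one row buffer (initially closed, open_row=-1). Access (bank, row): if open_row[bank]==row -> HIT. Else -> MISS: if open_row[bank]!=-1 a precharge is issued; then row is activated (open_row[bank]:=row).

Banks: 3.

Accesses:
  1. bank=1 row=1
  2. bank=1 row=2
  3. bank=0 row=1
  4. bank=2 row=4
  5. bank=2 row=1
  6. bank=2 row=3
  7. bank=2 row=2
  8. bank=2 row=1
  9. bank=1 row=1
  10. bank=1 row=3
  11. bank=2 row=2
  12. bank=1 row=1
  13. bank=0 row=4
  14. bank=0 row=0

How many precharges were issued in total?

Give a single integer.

Acc 1: bank1 row1 -> MISS (open row1); precharges=0
Acc 2: bank1 row2 -> MISS (open row2); precharges=1
Acc 3: bank0 row1 -> MISS (open row1); precharges=1
Acc 4: bank2 row4 -> MISS (open row4); precharges=1
Acc 5: bank2 row1 -> MISS (open row1); precharges=2
Acc 6: bank2 row3 -> MISS (open row3); precharges=3
Acc 7: bank2 row2 -> MISS (open row2); precharges=4
Acc 8: bank2 row1 -> MISS (open row1); precharges=5
Acc 9: bank1 row1 -> MISS (open row1); precharges=6
Acc 10: bank1 row3 -> MISS (open row3); precharges=7
Acc 11: bank2 row2 -> MISS (open row2); precharges=8
Acc 12: bank1 row1 -> MISS (open row1); precharges=9
Acc 13: bank0 row4 -> MISS (open row4); precharges=10
Acc 14: bank0 row0 -> MISS (open row0); precharges=11

Answer: 11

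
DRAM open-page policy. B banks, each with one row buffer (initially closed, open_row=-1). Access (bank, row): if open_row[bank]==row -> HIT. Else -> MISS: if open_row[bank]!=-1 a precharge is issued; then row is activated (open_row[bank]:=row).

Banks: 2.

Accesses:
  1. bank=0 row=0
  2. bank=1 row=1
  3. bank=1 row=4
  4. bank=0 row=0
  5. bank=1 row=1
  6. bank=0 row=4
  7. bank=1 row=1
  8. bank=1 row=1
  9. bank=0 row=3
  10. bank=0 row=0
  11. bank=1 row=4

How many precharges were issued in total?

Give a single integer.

Answer: 6

Derivation:
Acc 1: bank0 row0 -> MISS (open row0); precharges=0
Acc 2: bank1 row1 -> MISS (open row1); precharges=0
Acc 3: bank1 row4 -> MISS (open row4); precharges=1
Acc 4: bank0 row0 -> HIT
Acc 5: bank1 row1 -> MISS (open row1); precharges=2
Acc 6: bank0 row4 -> MISS (open row4); precharges=3
Acc 7: bank1 row1 -> HIT
Acc 8: bank1 row1 -> HIT
Acc 9: bank0 row3 -> MISS (open row3); precharges=4
Acc 10: bank0 row0 -> MISS (open row0); precharges=5
Acc 11: bank1 row4 -> MISS (open row4); precharges=6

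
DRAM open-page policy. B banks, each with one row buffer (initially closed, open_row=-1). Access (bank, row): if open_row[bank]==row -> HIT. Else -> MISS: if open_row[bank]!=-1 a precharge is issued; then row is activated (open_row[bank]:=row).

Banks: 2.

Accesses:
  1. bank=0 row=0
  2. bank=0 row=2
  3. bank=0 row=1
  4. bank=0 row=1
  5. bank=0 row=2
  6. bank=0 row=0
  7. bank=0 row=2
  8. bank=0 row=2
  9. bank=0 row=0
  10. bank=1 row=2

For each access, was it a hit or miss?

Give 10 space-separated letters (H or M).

Answer: M M M H M M M H M M

Derivation:
Acc 1: bank0 row0 -> MISS (open row0); precharges=0
Acc 2: bank0 row2 -> MISS (open row2); precharges=1
Acc 3: bank0 row1 -> MISS (open row1); precharges=2
Acc 4: bank0 row1 -> HIT
Acc 5: bank0 row2 -> MISS (open row2); precharges=3
Acc 6: bank0 row0 -> MISS (open row0); precharges=4
Acc 7: bank0 row2 -> MISS (open row2); precharges=5
Acc 8: bank0 row2 -> HIT
Acc 9: bank0 row0 -> MISS (open row0); precharges=6
Acc 10: bank1 row2 -> MISS (open row2); precharges=6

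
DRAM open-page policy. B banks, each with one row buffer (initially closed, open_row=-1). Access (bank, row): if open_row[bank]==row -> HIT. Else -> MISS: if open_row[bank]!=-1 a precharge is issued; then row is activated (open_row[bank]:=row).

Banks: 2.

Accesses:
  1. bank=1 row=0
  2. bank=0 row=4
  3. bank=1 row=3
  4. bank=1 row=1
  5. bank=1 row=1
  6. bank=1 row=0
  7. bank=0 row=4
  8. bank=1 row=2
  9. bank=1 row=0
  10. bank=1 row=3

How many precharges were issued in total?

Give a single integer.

Acc 1: bank1 row0 -> MISS (open row0); precharges=0
Acc 2: bank0 row4 -> MISS (open row4); precharges=0
Acc 3: bank1 row3 -> MISS (open row3); precharges=1
Acc 4: bank1 row1 -> MISS (open row1); precharges=2
Acc 5: bank1 row1 -> HIT
Acc 6: bank1 row0 -> MISS (open row0); precharges=3
Acc 7: bank0 row4 -> HIT
Acc 8: bank1 row2 -> MISS (open row2); precharges=4
Acc 9: bank1 row0 -> MISS (open row0); precharges=5
Acc 10: bank1 row3 -> MISS (open row3); precharges=6

Answer: 6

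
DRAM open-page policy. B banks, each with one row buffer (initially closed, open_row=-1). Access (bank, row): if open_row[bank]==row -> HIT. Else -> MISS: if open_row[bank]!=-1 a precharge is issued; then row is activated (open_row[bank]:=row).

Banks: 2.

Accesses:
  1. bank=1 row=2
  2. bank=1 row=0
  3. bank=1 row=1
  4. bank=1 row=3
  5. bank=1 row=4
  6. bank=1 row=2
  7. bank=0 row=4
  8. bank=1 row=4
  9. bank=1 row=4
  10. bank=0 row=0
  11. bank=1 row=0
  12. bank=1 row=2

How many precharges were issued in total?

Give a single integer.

Answer: 9

Derivation:
Acc 1: bank1 row2 -> MISS (open row2); precharges=0
Acc 2: bank1 row0 -> MISS (open row0); precharges=1
Acc 3: bank1 row1 -> MISS (open row1); precharges=2
Acc 4: bank1 row3 -> MISS (open row3); precharges=3
Acc 5: bank1 row4 -> MISS (open row4); precharges=4
Acc 6: bank1 row2 -> MISS (open row2); precharges=5
Acc 7: bank0 row4 -> MISS (open row4); precharges=5
Acc 8: bank1 row4 -> MISS (open row4); precharges=6
Acc 9: bank1 row4 -> HIT
Acc 10: bank0 row0 -> MISS (open row0); precharges=7
Acc 11: bank1 row0 -> MISS (open row0); precharges=8
Acc 12: bank1 row2 -> MISS (open row2); precharges=9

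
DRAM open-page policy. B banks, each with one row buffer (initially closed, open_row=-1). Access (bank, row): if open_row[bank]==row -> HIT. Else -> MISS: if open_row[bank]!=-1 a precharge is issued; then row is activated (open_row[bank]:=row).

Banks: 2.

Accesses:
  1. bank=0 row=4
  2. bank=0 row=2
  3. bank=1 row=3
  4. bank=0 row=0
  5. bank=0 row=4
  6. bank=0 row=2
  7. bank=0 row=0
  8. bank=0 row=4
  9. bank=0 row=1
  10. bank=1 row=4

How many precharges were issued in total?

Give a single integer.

Acc 1: bank0 row4 -> MISS (open row4); precharges=0
Acc 2: bank0 row2 -> MISS (open row2); precharges=1
Acc 3: bank1 row3 -> MISS (open row3); precharges=1
Acc 4: bank0 row0 -> MISS (open row0); precharges=2
Acc 5: bank0 row4 -> MISS (open row4); precharges=3
Acc 6: bank0 row2 -> MISS (open row2); precharges=4
Acc 7: bank0 row0 -> MISS (open row0); precharges=5
Acc 8: bank0 row4 -> MISS (open row4); precharges=6
Acc 9: bank0 row1 -> MISS (open row1); precharges=7
Acc 10: bank1 row4 -> MISS (open row4); precharges=8

Answer: 8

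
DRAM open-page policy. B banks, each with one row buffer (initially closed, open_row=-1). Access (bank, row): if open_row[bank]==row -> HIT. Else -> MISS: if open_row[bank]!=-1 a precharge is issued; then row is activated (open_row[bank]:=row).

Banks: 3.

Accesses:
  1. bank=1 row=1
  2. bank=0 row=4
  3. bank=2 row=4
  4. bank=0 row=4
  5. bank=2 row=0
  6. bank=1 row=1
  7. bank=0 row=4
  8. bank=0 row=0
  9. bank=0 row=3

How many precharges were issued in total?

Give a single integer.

Answer: 3

Derivation:
Acc 1: bank1 row1 -> MISS (open row1); precharges=0
Acc 2: bank0 row4 -> MISS (open row4); precharges=0
Acc 3: bank2 row4 -> MISS (open row4); precharges=0
Acc 4: bank0 row4 -> HIT
Acc 5: bank2 row0 -> MISS (open row0); precharges=1
Acc 6: bank1 row1 -> HIT
Acc 7: bank0 row4 -> HIT
Acc 8: bank0 row0 -> MISS (open row0); precharges=2
Acc 9: bank0 row3 -> MISS (open row3); precharges=3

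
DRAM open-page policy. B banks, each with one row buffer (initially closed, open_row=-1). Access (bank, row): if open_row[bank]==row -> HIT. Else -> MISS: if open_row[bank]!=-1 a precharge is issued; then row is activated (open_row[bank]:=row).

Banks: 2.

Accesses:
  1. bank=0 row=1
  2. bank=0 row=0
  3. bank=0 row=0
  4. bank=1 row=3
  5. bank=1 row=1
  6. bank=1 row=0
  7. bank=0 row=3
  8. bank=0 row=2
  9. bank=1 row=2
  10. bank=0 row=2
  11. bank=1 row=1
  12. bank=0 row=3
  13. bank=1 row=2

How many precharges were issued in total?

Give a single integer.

Answer: 9

Derivation:
Acc 1: bank0 row1 -> MISS (open row1); precharges=0
Acc 2: bank0 row0 -> MISS (open row0); precharges=1
Acc 3: bank0 row0 -> HIT
Acc 4: bank1 row3 -> MISS (open row3); precharges=1
Acc 5: bank1 row1 -> MISS (open row1); precharges=2
Acc 6: bank1 row0 -> MISS (open row0); precharges=3
Acc 7: bank0 row3 -> MISS (open row3); precharges=4
Acc 8: bank0 row2 -> MISS (open row2); precharges=5
Acc 9: bank1 row2 -> MISS (open row2); precharges=6
Acc 10: bank0 row2 -> HIT
Acc 11: bank1 row1 -> MISS (open row1); precharges=7
Acc 12: bank0 row3 -> MISS (open row3); precharges=8
Acc 13: bank1 row2 -> MISS (open row2); precharges=9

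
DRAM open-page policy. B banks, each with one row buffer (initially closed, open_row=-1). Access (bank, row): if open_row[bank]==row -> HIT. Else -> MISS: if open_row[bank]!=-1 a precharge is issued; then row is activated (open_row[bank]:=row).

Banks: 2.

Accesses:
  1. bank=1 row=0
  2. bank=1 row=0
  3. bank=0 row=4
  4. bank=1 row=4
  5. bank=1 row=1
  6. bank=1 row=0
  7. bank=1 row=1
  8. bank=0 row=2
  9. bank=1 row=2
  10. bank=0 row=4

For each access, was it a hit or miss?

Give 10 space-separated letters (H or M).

Answer: M H M M M M M M M M

Derivation:
Acc 1: bank1 row0 -> MISS (open row0); precharges=0
Acc 2: bank1 row0 -> HIT
Acc 3: bank0 row4 -> MISS (open row4); precharges=0
Acc 4: bank1 row4 -> MISS (open row4); precharges=1
Acc 5: bank1 row1 -> MISS (open row1); precharges=2
Acc 6: bank1 row0 -> MISS (open row0); precharges=3
Acc 7: bank1 row1 -> MISS (open row1); precharges=4
Acc 8: bank0 row2 -> MISS (open row2); precharges=5
Acc 9: bank1 row2 -> MISS (open row2); precharges=6
Acc 10: bank0 row4 -> MISS (open row4); precharges=7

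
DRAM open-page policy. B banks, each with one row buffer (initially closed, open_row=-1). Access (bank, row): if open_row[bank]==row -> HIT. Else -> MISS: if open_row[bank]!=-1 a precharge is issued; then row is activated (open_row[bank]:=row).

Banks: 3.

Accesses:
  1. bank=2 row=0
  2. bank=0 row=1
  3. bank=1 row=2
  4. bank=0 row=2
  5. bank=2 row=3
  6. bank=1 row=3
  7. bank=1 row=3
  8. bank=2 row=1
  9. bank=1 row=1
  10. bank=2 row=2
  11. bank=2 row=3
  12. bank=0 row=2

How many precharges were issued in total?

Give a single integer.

Answer: 7

Derivation:
Acc 1: bank2 row0 -> MISS (open row0); precharges=0
Acc 2: bank0 row1 -> MISS (open row1); precharges=0
Acc 3: bank1 row2 -> MISS (open row2); precharges=0
Acc 4: bank0 row2 -> MISS (open row2); precharges=1
Acc 5: bank2 row3 -> MISS (open row3); precharges=2
Acc 6: bank1 row3 -> MISS (open row3); precharges=3
Acc 7: bank1 row3 -> HIT
Acc 8: bank2 row1 -> MISS (open row1); precharges=4
Acc 9: bank1 row1 -> MISS (open row1); precharges=5
Acc 10: bank2 row2 -> MISS (open row2); precharges=6
Acc 11: bank2 row3 -> MISS (open row3); precharges=7
Acc 12: bank0 row2 -> HIT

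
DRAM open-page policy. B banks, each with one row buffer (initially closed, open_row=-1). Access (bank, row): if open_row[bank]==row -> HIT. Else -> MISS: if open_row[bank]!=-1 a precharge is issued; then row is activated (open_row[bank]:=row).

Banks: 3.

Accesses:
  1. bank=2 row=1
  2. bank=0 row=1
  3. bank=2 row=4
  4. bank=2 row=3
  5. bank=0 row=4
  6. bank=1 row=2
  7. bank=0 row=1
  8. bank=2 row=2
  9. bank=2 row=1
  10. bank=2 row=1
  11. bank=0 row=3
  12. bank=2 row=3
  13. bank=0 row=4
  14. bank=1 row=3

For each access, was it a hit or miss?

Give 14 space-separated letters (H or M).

Acc 1: bank2 row1 -> MISS (open row1); precharges=0
Acc 2: bank0 row1 -> MISS (open row1); precharges=0
Acc 3: bank2 row4 -> MISS (open row4); precharges=1
Acc 4: bank2 row3 -> MISS (open row3); precharges=2
Acc 5: bank0 row4 -> MISS (open row4); precharges=3
Acc 6: bank1 row2 -> MISS (open row2); precharges=3
Acc 7: bank0 row1 -> MISS (open row1); precharges=4
Acc 8: bank2 row2 -> MISS (open row2); precharges=5
Acc 9: bank2 row1 -> MISS (open row1); precharges=6
Acc 10: bank2 row1 -> HIT
Acc 11: bank0 row3 -> MISS (open row3); precharges=7
Acc 12: bank2 row3 -> MISS (open row3); precharges=8
Acc 13: bank0 row4 -> MISS (open row4); precharges=9
Acc 14: bank1 row3 -> MISS (open row3); precharges=10

Answer: M M M M M M M M M H M M M M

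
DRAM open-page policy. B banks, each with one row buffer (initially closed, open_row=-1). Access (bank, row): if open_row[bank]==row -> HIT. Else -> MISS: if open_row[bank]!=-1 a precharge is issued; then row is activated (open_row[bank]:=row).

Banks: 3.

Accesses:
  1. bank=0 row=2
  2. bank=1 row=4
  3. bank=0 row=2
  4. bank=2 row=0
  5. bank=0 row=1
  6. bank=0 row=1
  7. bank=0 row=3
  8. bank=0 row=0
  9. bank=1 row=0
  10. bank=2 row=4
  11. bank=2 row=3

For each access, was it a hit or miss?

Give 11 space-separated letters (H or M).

Answer: M M H M M H M M M M M

Derivation:
Acc 1: bank0 row2 -> MISS (open row2); precharges=0
Acc 2: bank1 row4 -> MISS (open row4); precharges=0
Acc 3: bank0 row2 -> HIT
Acc 4: bank2 row0 -> MISS (open row0); precharges=0
Acc 5: bank0 row1 -> MISS (open row1); precharges=1
Acc 6: bank0 row1 -> HIT
Acc 7: bank0 row3 -> MISS (open row3); precharges=2
Acc 8: bank0 row0 -> MISS (open row0); precharges=3
Acc 9: bank1 row0 -> MISS (open row0); precharges=4
Acc 10: bank2 row4 -> MISS (open row4); precharges=5
Acc 11: bank2 row3 -> MISS (open row3); precharges=6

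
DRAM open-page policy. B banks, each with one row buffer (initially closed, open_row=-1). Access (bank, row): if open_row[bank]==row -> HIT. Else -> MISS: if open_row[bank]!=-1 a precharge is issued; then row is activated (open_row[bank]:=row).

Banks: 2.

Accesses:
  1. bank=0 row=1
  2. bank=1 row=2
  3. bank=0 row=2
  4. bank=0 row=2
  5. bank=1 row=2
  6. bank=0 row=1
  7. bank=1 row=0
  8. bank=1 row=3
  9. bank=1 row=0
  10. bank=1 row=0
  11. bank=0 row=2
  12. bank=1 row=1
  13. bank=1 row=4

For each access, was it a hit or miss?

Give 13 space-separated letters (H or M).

Acc 1: bank0 row1 -> MISS (open row1); precharges=0
Acc 2: bank1 row2 -> MISS (open row2); precharges=0
Acc 3: bank0 row2 -> MISS (open row2); precharges=1
Acc 4: bank0 row2 -> HIT
Acc 5: bank1 row2 -> HIT
Acc 6: bank0 row1 -> MISS (open row1); precharges=2
Acc 7: bank1 row0 -> MISS (open row0); precharges=3
Acc 8: bank1 row3 -> MISS (open row3); precharges=4
Acc 9: bank1 row0 -> MISS (open row0); precharges=5
Acc 10: bank1 row0 -> HIT
Acc 11: bank0 row2 -> MISS (open row2); precharges=6
Acc 12: bank1 row1 -> MISS (open row1); precharges=7
Acc 13: bank1 row4 -> MISS (open row4); precharges=8

Answer: M M M H H M M M M H M M M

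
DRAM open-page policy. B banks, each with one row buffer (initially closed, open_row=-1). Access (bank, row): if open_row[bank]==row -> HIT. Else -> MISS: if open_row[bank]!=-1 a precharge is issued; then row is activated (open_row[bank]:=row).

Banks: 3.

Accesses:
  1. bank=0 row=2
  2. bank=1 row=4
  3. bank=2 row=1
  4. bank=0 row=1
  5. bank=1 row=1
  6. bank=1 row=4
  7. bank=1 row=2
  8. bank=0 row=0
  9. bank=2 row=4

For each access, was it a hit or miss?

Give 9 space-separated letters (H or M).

Answer: M M M M M M M M M

Derivation:
Acc 1: bank0 row2 -> MISS (open row2); precharges=0
Acc 2: bank1 row4 -> MISS (open row4); precharges=0
Acc 3: bank2 row1 -> MISS (open row1); precharges=0
Acc 4: bank0 row1 -> MISS (open row1); precharges=1
Acc 5: bank1 row1 -> MISS (open row1); precharges=2
Acc 6: bank1 row4 -> MISS (open row4); precharges=3
Acc 7: bank1 row2 -> MISS (open row2); precharges=4
Acc 8: bank0 row0 -> MISS (open row0); precharges=5
Acc 9: bank2 row4 -> MISS (open row4); precharges=6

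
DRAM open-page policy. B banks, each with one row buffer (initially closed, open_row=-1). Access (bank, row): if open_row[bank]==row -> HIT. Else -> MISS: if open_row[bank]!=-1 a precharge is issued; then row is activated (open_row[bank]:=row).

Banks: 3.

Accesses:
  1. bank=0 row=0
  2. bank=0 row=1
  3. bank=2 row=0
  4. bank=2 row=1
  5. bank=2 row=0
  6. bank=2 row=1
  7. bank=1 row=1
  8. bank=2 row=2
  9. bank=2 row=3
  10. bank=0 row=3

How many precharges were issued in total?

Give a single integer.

Acc 1: bank0 row0 -> MISS (open row0); precharges=0
Acc 2: bank0 row1 -> MISS (open row1); precharges=1
Acc 3: bank2 row0 -> MISS (open row0); precharges=1
Acc 4: bank2 row1 -> MISS (open row1); precharges=2
Acc 5: bank2 row0 -> MISS (open row0); precharges=3
Acc 6: bank2 row1 -> MISS (open row1); precharges=4
Acc 7: bank1 row1 -> MISS (open row1); precharges=4
Acc 8: bank2 row2 -> MISS (open row2); precharges=5
Acc 9: bank2 row3 -> MISS (open row3); precharges=6
Acc 10: bank0 row3 -> MISS (open row3); precharges=7

Answer: 7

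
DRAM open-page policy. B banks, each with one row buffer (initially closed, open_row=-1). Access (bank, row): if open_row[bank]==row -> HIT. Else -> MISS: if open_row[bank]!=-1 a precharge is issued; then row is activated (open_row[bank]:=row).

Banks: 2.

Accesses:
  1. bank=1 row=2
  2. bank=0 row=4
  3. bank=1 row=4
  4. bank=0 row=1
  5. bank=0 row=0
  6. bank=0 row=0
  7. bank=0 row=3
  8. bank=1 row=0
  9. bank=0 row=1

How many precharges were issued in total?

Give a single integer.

Answer: 6

Derivation:
Acc 1: bank1 row2 -> MISS (open row2); precharges=0
Acc 2: bank0 row4 -> MISS (open row4); precharges=0
Acc 3: bank1 row4 -> MISS (open row4); precharges=1
Acc 4: bank0 row1 -> MISS (open row1); precharges=2
Acc 5: bank0 row0 -> MISS (open row0); precharges=3
Acc 6: bank0 row0 -> HIT
Acc 7: bank0 row3 -> MISS (open row3); precharges=4
Acc 8: bank1 row0 -> MISS (open row0); precharges=5
Acc 9: bank0 row1 -> MISS (open row1); precharges=6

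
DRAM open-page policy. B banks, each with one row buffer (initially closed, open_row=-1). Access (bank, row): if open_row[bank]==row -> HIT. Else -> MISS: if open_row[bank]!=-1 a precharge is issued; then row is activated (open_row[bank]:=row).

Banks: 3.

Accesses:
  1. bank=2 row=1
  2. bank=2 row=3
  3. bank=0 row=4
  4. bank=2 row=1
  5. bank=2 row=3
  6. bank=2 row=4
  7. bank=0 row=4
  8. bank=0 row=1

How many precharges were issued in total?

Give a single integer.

Answer: 5

Derivation:
Acc 1: bank2 row1 -> MISS (open row1); precharges=0
Acc 2: bank2 row3 -> MISS (open row3); precharges=1
Acc 3: bank0 row4 -> MISS (open row4); precharges=1
Acc 4: bank2 row1 -> MISS (open row1); precharges=2
Acc 5: bank2 row3 -> MISS (open row3); precharges=3
Acc 6: bank2 row4 -> MISS (open row4); precharges=4
Acc 7: bank0 row4 -> HIT
Acc 8: bank0 row1 -> MISS (open row1); precharges=5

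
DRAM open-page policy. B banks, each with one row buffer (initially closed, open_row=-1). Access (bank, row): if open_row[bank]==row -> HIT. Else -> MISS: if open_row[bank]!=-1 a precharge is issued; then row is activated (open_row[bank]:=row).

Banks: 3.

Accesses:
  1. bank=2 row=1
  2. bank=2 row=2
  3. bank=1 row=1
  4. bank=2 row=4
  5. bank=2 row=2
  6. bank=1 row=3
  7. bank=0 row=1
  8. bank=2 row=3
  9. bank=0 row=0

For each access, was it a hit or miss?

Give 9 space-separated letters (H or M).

Answer: M M M M M M M M M

Derivation:
Acc 1: bank2 row1 -> MISS (open row1); precharges=0
Acc 2: bank2 row2 -> MISS (open row2); precharges=1
Acc 3: bank1 row1 -> MISS (open row1); precharges=1
Acc 4: bank2 row4 -> MISS (open row4); precharges=2
Acc 5: bank2 row2 -> MISS (open row2); precharges=3
Acc 6: bank1 row3 -> MISS (open row3); precharges=4
Acc 7: bank0 row1 -> MISS (open row1); precharges=4
Acc 8: bank2 row3 -> MISS (open row3); precharges=5
Acc 9: bank0 row0 -> MISS (open row0); precharges=6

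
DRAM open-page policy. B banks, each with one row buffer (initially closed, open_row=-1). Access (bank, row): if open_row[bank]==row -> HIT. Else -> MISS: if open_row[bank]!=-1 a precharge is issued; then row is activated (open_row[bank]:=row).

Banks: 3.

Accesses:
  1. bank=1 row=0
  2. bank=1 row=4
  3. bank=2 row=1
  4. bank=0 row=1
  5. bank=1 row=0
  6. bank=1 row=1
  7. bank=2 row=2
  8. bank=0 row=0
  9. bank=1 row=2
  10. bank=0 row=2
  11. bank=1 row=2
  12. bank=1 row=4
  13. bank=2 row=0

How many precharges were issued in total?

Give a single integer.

Acc 1: bank1 row0 -> MISS (open row0); precharges=0
Acc 2: bank1 row4 -> MISS (open row4); precharges=1
Acc 3: bank2 row1 -> MISS (open row1); precharges=1
Acc 4: bank0 row1 -> MISS (open row1); precharges=1
Acc 5: bank1 row0 -> MISS (open row0); precharges=2
Acc 6: bank1 row1 -> MISS (open row1); precharges=3
Acc 7: bank2 row2 -> MISS (open row2); precharges=4
Acc 8: bank0 row0 -> MISS (open row0); precharges=5
Acc 9: bank1 row2 -> MISS (open row2); precharges=6
Acc 10: bank0 row2 -> MISS (open row2); precharges=7
Acc 11: bank1 row2 -> HIT
Acc 12: bank1 row4 -> MISS (open row4); precharges=8
Acc 13: bank2 row0 -> MISS (open row0); precharges=9

Answer: 9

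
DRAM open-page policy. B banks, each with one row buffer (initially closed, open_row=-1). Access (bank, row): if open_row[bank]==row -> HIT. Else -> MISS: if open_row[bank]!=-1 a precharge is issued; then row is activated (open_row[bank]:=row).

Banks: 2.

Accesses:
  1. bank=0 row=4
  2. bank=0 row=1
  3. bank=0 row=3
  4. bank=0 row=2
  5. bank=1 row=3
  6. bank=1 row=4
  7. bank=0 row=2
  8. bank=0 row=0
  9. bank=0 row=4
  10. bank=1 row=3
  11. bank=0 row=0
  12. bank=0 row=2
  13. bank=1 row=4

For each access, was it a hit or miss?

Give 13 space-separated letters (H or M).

Acc 1: bank0 row4 -> MISS (open row4); precharges=0
Acc 2: bank0 row1 -> MISS (open row1); precharges=1
Acc 3: bank0 row3 -> MISS (open row3); precharges=2
Acc 4: bank0 row2 -> MISS (open row2); precharges=3
Acc 5: bank1 row3 -> MISS (open row3); precharges=3
Acc 6: bank1 row4 -> MISS (open row4); precharges=4
Acc 7: bank0 row2 -> HIT
Acc 8: bank0 row0 -> MISS (open row0); precharges=5
Acc 9: bank0 row4 -> MISS (open row4); precharges=6
Acc 10: bank1 row3 -> MISS (open row3); precharges=7
Acc 11: bank0 row0 -> MISS (open row0); precharges=8
Acc 12: bank0 row2 -> MISS (open row2); precharges=9
Acc 13: bank1 row4 -> MISS (open row4); precharges=10

Answer: M M M M M M H M M M M M M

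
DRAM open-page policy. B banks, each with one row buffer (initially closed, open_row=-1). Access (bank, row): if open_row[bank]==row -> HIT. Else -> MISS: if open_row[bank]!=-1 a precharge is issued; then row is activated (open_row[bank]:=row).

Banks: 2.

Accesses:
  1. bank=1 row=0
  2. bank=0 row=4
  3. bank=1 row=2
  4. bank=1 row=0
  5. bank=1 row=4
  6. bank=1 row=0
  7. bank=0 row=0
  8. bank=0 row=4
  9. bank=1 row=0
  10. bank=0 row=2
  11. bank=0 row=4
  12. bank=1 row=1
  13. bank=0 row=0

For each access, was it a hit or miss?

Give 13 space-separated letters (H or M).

Answer: M M M M M M M M H M M M M

Derivation:
Acc 1: bank1 row0 -> MISS (open row0); precharges=0
Acc 2: bank0 row4 -> MISS (open row4); precharges=0
Acc 3: bank1 row2 -> MISS (open row2); precharges=1
Acc 4: bank1 row0 -> MISS (open row0); precharges=2
Acc 5: bank1 row4 -> MISS (open row4); precharges=3
Acc 6: bank1 row0 -> MISS (open row0); precharges=4
Acc 7: bank0 row0 -> MISS (open row0); precharges=5
Acc 8: bank0 row4 -> MISS (open row4); precharges=6
Acc 9: bank1 row0 -> HIT
Acc 10: bank0 row2 -> MISS (open row2); precharges=7
Acc 11: bank0 row4 -> MISS (open row4); precharges=8
Acc 12: bank1 row1 -> MISS (open row1); precharges=9
Acc 13: bank0 row0 -> MISS (open row0); precharges=10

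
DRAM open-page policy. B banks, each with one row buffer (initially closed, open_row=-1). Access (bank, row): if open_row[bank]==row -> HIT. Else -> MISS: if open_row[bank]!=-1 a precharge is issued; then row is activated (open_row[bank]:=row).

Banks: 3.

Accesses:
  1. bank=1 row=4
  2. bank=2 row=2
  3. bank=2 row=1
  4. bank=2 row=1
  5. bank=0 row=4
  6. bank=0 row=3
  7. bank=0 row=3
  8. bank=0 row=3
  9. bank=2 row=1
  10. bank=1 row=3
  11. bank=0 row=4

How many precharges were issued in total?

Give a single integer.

Answer: 4

Derivation:
Acc 1: bank1 row4 -> MISS (open row4); precharges=0
Acc 2: bank2 row2 -> MISS (open row2); precharges=0
Acc 3: bank2 row1 -> MISS (open row1); precharges=1
Acc 4: bank2 row1 -> HIT
Acc 5: bank0 row4 -> MISS (open row4); precharges=1
Acc 6: bank0 row3 -> MISS (open row3); precharges=2
Acc 7: bank0 row3 -> HIT
Acc 8: bank0 row3 -> HIT
Acc 9: bank2 row1 -> HIT
Acc 10: bank1 row3 -> MISS (open row3); precharges=3
Acc 11: bank0 row4 -> MISS (open row4); precharges=4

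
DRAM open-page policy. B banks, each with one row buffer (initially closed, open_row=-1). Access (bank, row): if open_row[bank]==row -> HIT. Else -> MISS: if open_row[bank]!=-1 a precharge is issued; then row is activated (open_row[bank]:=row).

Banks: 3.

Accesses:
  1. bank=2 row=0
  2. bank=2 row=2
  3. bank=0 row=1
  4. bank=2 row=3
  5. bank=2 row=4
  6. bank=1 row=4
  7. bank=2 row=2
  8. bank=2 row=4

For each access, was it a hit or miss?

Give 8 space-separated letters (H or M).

Acc 1: bank2 row0 -> MISS (open row0); precharges=0
Acc 2: bank2 row2 -> MISS (open row2); precharges=1
Acc 3: bank0 row1 -> MISS (open row1); precharges=1
Acc 4: bank2 row3 -> MISS (open row3); precharges=2
Acc 5: bank2 row4 -> MISS (open row4); precharges=3
Acc 6: bank1 row4 -> MISS (open row4); precharges=3
Acc 7: bank2 row2 -> MISS (open row2); precharges=4
Acc 8: bank2 row4 -> MISS (open row4); precharges=5

Answer: M M M M M M M M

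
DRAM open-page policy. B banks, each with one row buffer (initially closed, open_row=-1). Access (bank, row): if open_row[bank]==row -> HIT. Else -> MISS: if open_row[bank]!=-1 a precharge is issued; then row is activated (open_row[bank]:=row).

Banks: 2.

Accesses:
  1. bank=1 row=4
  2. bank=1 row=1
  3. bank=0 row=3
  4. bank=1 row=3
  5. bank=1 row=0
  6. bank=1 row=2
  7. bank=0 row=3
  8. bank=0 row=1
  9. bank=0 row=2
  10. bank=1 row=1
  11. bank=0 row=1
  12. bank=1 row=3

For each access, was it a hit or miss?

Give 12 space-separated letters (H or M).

Acc 1: bank1 row4 -> MISS (open row4); precharges=0
Acc 2: bank1 row1 -> MISS (open row1); precharges=1
Acc 3: bank0 row3 -> MISS (open row3); precharges=1
Acc 4: bank1 row3 -> MISS (open row3); precharges=2
Acc 5: bank1 row0 -> MISS (open row0); precharges=3
Acc 6: bank1 row2 -> MISS (open row2); precharges=4
Acc 7: bank0 row3 -> HIT
Acc 8: bank0 row1 -> MISS (open row1); precharges=5
Acc 9: bank0 row2 -> MISS (open row2); precharges=6
Acc 10: bank1 row1 -> MISS (open row1); precharges=7
Acc 11: bank0 row1 -> MISS (open row1); precharges=8
Acc 12: bank1 row3 -> MISS (open row3); precharges=9

Answer: M M M M M M H M M M M M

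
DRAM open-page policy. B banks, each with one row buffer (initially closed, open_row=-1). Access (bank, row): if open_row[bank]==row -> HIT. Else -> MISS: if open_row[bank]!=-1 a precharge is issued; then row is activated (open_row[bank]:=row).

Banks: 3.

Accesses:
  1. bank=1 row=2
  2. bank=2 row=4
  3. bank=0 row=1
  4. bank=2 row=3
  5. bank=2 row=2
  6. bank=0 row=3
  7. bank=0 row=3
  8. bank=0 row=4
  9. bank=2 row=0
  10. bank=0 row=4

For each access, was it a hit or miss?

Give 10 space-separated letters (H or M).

Acc 1: bank1 row2 -> MISS (open row2); precharges=0
Acc 2: bank2 row4 -> MISS (open row4); precharges=0
Acc 3: bank0 row1 -> MISS (open row1); precharges=0
Acc 4: bank2 row3 -> MISS (open row3); precharges=1
Acc 5: bank2 row2 -> MISS (open row2); precharges=2
Acc 6: bank0 row3 -> MISS (open row3); precharges=3
Acc 7: bank0 row3 -> HIT
Acc 8: bank0 row4 -> MISS (open row4); precharges=4
Acc 9: bank2 row0 -> MISS (open row0); precharges=5
Acc 10: bank0 row4 -> HIT

Answer: M M M M M M H M M H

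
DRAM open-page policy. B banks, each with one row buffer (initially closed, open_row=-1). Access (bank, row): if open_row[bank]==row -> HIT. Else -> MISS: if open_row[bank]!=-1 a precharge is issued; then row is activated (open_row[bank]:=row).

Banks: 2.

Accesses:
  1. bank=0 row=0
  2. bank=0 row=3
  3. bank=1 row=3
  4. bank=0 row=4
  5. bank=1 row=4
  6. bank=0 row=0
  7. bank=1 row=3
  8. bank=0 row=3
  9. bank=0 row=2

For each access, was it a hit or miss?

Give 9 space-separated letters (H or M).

Acc 1: bank0 row0 -> MISS (open row0); precharges=0
Acc 2: bank0 row3 -> MISS (open row3); precharges=1
Acc 3: bank1 row3 -> MISS (open row3); precharges=1
Acc 4: bank0 row4 -> MISS (open row4); precharges=2
Acc 5: bank1 row4 -> MISS (open row4); precharges=3
Acc 6: bank0 row0 -> MISS (open row0); precharges=4
Acc 7: bank1 row3 -> MISS (open row3); precharges=5
Acc 8: bank0 row3 -> MISS (open row3); precharges=6
Acc 9: bank0 row2 -> MISS (open row2); precharges=7

Answer: M M M M M M M M M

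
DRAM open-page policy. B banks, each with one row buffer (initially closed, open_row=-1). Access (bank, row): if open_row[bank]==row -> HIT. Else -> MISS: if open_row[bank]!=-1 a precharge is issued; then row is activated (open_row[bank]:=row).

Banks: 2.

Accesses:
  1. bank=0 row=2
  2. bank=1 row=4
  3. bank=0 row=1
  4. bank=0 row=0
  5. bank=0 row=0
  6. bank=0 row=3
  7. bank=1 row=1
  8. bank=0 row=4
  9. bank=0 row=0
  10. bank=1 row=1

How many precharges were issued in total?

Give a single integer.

Answer: 6

Derivation:
Acc 1: bank0 row2 -> MISS (open row2); precharges=0
Acc 2: bank1 row4 -> MISS (open row4); precharges=0
Acc 3: bank0 row1 -> MISS (open row1); precharges=1
Acc 4: bank0 row0 -> MISS (open row0); precharges=2
Acc 5: bank0 row0 -> HIT
Acc 6: bank0 row3 -> MISS (open row3); precharges=3
Acc 7: bank1 row1 -> MISS (open row1); precharges=4
Acc 8: bank0 row4 -> MISS (open row4); precharges=5
Acc 9: bank0 row0 -> MISS (open row0); precharges=6
Acc 10: bank1 row1 -> HIT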